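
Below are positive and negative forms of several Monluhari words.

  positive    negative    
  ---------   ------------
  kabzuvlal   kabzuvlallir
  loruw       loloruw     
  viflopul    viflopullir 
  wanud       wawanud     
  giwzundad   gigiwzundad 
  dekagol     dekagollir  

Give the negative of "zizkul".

zizkullir

"zizkul" ends in -l. The stems ending in -l (viflopul → viflopullir, dekagol → dekagollir, kabzuvlal → kabzuvlallir) double the final consonant and add -ir.
The other pattern: stems ending in -d or -w repeat the first consonant+vowel as a prefix.
So zizkul → zizkullir.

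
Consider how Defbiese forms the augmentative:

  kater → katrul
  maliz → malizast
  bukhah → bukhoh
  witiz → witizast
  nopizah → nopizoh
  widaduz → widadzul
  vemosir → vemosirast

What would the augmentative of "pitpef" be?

pitpful

maliz and widaduz both end in -z yet inflect differently (malizast, widadzul), so the final letter is not what conditions the rule; the last vowel is.
"pitpef" has last vowel 'e'. The one such stem in the data (kater → katrul) deletes the last vowel and adds -ul (as does widaduz), so the same rule applies.
The other patterns: stems whose last vowel is 'i' add -ast; stems whose last vowel is 'a' change the last vowel to 'o'.
So pitpef → pitpful.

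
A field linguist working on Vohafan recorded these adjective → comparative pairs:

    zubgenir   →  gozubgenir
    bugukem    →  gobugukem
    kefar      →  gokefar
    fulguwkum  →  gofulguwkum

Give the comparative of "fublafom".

gofublafom

Every pair shown (zubgenir → gozubgenir, bugukem → gobugukem, kefar → gokefar, …) follows the same rule: add the prefix go-.
So fublafom → gofublafom.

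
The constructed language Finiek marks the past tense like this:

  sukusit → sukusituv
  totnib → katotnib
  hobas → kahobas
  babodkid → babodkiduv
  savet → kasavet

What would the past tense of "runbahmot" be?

runbahmotuv

savet and sukusit both end in -t yet inflect differently (kasavet, sukusituv), so the final letter is not what conditions the rule; the number of vowels is.
"runbahmot" has 3 vowels. The stems with 3 vowels (sukusit → sukusituv, babodkid → babodkiduv) add -uv.
So runbahmot → runbahmotuv.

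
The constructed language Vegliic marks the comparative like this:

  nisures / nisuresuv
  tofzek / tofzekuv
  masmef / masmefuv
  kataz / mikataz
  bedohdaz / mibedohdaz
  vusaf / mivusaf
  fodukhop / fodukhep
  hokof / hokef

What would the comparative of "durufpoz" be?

masmef and vusaf both end in -f yet inflect differently (masmefuv, mivusaf), so the final letter is not what conditions the rule; the last vowel is.
"durufpoz" has last vowel 'o'. The stems whose last vowel is 'o' (fodukhop → fodukhep, hokof → hokef) change the last vowel to 'e'.
The other patterns: stems whose last vowel is 'e' add -uv; stems whose last vowel is 'a' add the prefix mi-.
So durufpoz → durufpez.

durufpez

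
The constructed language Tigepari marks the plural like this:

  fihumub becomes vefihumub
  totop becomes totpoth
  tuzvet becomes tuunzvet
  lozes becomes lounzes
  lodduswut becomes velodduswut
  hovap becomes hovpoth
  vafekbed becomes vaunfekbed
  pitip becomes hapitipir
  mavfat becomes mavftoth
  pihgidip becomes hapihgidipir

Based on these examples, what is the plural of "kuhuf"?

mavfat and tuzvet both end in -t yet inflect differently (mavftoth, tuunzvet), so the final letter is not what conditions the rule; the last vowel is.
"kuhuf" has last vowel 'u'. The stems whose last vowel is 'u' (lodduswut → velodduswut, fihumub → vefihumub) add the prefix ve-.
The other patterns: stems whose last vowel is 'a' or 'o' delete the last vowel and add -oth; stems whose last vowel is 'e' insert -un- after the first vowel; stems whose last vowel is 'i' add ha- … -ir around the stem.
So kuhuf → vekuhuf.

vekuhuf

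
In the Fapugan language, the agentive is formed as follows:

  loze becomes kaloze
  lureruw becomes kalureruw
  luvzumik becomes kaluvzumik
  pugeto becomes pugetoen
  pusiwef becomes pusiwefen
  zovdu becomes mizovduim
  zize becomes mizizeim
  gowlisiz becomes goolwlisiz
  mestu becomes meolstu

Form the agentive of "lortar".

loze and zize both end in -e yet inflect differently (kaloze, mizizeim), so the final letter is not what conditions the rule; the first letter is.
"lortar" begins with l-. The stems beginning with l- (loze → kaloze, lureruw → kalureruw, luvzumik → kaluvzumik) add the prefix ka-.
The other patterns: stems beginning with p- add -en; stems beginning with z- add mi- … -im around the stem; stems beginning with g- or m- insert -ol- after the first vowel.
So lortar → kalortar.

kalortar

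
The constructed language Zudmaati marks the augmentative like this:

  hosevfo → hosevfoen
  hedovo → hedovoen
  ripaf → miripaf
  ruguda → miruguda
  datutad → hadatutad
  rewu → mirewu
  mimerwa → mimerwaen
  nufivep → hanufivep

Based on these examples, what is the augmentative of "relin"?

mimerwa and ruguda both end in -a yet inflect differently (mimerwaen, miruguda), so the final letter is not what conditions the rule; the first letter is.
"relin" begins with r-. The stems beginning with r- (ruguda → miruguda, rewu → mirewu, ripaf → miripaf) add the prefix mi-.
The other patterns: stems beginning with h- or m- add -en; stems beginning with d- or n- add the prefix ha-.
So relin → mirelin.

mirelin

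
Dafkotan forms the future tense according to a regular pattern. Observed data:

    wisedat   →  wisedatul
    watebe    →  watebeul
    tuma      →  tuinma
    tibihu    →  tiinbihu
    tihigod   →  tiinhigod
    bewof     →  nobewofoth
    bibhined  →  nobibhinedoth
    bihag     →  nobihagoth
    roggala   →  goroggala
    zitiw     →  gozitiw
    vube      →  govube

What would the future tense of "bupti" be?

tihigod and bibhined both end in -d yet inflect differently (tiinhigod, nobibhinedoth), so the final letter is not what conditions the rule; the first letter is.
"bupti" begins with b-. The stems beginning with b- (bewof → nobewofoth, bibhined → nobibhinedoth, bihag → nobihagoth) add no- … -oth around the stem.
The other patterns: stems beginning with w- add -ul; stems beginning with t- insert -in- after the first vowel; stems beginning with r-, v- or z- add the prefix go-.
So bupti → nobuptioth.

nobuptioth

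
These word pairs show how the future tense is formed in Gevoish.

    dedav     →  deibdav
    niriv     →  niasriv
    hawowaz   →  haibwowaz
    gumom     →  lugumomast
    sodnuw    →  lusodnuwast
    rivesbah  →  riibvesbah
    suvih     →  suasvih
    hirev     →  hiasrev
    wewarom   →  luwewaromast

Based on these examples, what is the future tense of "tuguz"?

"tuguz" has last vowel 'u'. The one such stem in the data (sodnuw → lusodnuwast) adds lu- … -ast around the stem, so the same rule applies.
The other patterns: stems whose last vowel is 'e' or 'i' insert -as- after the first vowel; stems whose last vowel is 'a' insert -ib- after the first vowel.
So tuguz → lutuguzast.

lutuguzast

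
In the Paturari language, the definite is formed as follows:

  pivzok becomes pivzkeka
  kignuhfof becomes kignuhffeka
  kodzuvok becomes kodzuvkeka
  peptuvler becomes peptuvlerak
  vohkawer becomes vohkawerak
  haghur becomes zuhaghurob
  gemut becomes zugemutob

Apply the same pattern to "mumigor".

peptuvler and haghur both end in -r yet inflect differently (peptuvlerak, zuhaghurob), so the final letter is not what conditions the rule; the last vowel is.
"mumigor" has last vowel 'o'. The stems whose last vowel is 'o' (pivzok → pivzkeka, kignuhfof → kignuhffeka, kodzuvok → kodzuvkeka) delete the last vowel and add -eka.
The other patterns: stems whose last vowel is 'e' add -ak; stems whose last vowel is 'u' add zu- … -ob around the stem.
So mumigor → mumigreka.

mumigreka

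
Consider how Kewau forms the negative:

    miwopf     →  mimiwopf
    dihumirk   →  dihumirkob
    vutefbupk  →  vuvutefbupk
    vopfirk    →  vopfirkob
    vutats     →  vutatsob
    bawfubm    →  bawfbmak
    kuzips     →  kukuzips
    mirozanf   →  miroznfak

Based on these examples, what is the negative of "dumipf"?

dudumipf

"dumipf" has second-to-last letter 'p'. The stems whose second-to-last letter is 'p' (miwopf → mimiwopf, kuzips → kukuzips, vutefbupk → vuvutefbupk) repeat the first consonant+vowel as a prefix.
So dumipf → dudumipf.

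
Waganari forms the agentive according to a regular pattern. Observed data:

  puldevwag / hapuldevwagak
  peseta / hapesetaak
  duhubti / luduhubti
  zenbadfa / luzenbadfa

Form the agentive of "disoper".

"disoper" begins with d-. The one such stem in the data (duhubti → luduhubti) adds the prefix lu-, so the same rule applies.
So disoper → ludisoper.

ludisoper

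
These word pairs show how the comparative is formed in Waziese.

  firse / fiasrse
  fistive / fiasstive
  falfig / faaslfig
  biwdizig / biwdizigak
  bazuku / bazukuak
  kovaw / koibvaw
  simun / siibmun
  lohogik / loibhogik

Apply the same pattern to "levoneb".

"levoneb" begins with l-. The one such stem in the data (lohogik → loibhogik) inserts -ib- after the first vowel (as do kovaw, simun), so the same rule applies.
The other patterns: stems beginning with f- insert -as- after the first vowel; stems beginning with b- add -ak.
So levoneb → leibvoneb.

leibvoneb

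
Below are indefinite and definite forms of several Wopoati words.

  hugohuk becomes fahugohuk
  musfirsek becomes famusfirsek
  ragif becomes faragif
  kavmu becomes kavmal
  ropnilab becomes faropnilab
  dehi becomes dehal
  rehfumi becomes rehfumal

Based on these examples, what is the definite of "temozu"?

temozal

kavmu and hugohuk both have last vowel 'u' yet inflect differently (kavmal, fahugohuk), so the last vowel is not what conditions the rule; whether the stem ends in a vowel or a consonant is.
"temozu" ends in a vowel. The stems ending in a vowel (rehfumi → rehfumal, kavmu → kavmal, dehi → dehal) drop the final letter and add -al.
The other pattern: stems ending in a consonant add the prefix fa-.
So temozu → temozal.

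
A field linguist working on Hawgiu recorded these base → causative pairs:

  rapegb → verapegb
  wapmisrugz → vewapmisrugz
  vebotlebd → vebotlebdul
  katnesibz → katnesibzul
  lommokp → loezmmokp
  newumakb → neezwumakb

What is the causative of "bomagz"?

vebomagz

"bomagz" has second-to-last letter 'g'. The stems whose second-to-last letter is 'g' (rapegb → verapegb, wapmisrugz → vewapmisrugz) add the prefix ve-.
So bomagz → vebomagz.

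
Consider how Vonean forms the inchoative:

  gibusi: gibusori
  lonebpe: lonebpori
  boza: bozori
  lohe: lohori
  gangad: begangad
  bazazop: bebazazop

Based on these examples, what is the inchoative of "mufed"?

boza and gangad both have last vowel 'a' yet inflect differently (bozori, begangad), so the last vowel is not what conditions the rule; whether the stem ends in a vowel or a consonant is.
"mufed" ends in a consonant. The stems ending in a consonant (gangad → begangad, bazazop → bebazazop) add the prefix be-.
The other pattern: stems ending in a vowel drop the final letter and add -ori.
So mufed → bemufed.

bemufed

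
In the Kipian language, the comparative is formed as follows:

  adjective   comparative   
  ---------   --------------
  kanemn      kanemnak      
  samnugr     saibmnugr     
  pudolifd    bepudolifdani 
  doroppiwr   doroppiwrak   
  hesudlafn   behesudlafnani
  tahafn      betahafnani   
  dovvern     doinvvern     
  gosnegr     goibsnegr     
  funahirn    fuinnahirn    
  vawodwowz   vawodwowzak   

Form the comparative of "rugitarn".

ruingitarn

"rugitarn" has second-to-last letter 'r'. The stems whose second-to-last letter is 'r' (dovvern → doinvvern, funahirn → fuinnahirn) insert -in- after the first vowel.
The other patterns: stems whose second-to-last letter is 'g' insert -ib- after the first vowel; stems whose second-to-last letter is 'f' add be- … -ani around the stem; stems whose second-to-last letter is 'm' or 'w' add -ak.
So rugitarn → ruingitarn.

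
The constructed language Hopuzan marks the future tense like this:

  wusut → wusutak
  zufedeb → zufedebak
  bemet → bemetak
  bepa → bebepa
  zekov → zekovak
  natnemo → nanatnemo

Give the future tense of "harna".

haharna

"harna" ends in a vowel. The stems ending in a vowel (natnemo → nanatnemo, bepa → bebepa) repeat the first consonant+vowel as a prefix.
So harna → haharna.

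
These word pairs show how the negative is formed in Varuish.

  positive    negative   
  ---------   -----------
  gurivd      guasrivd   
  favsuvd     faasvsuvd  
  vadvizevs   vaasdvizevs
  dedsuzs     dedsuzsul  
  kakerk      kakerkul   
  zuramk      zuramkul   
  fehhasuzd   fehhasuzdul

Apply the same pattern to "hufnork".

vadvizevs and dedsuzs both end in -s yet inflect differently (vaasdvizevs, dedsuzsul), so the final letter is not what conditions the rule; the second-to-last letter is.
"hufnork" has second-to-last letter 'r'. The one such stem in the data (kakerk → kakerkul) adds -ul, so the same rule applies.
So hufnork → hufnorkul.

hufnorkul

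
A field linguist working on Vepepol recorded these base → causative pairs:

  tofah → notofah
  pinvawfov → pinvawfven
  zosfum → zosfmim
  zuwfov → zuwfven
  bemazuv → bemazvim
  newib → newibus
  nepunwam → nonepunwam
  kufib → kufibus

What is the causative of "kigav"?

nepunwam and zosfum both end in -m yet inflect differently (nonepunwam, zosfmim), so the final letter is not what conditions the rule; the last vowel is.
"kigav" has last vowel 'a'. The stems whose last vowel is 'a' (tofah → notofah, nepunwam → nonepunwam) add the prefix no-.
The other patterns: stems whose last vowel is 'u' delete the last vowel and add -im; stems whose last vowel is 'o' delete the last vowel and add -en; stems whose last vowel is 'i' add -us.
So kigav → nokigav.

nokigav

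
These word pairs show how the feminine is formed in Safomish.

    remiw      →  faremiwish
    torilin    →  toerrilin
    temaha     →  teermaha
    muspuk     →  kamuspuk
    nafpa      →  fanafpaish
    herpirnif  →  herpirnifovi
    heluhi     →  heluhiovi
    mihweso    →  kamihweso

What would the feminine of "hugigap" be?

temaha and nafpa both end in -a yet inflect differently (teermaha, fanafpaish), so the final letter is not what conditions the rule; the first letter is.
"hugigap" begins with h-. The stems beginning with h- (heluhi → heluhiovi, herpirnif → herpirnifovi) add -ovi.
The other patterns: stems beginning with t- insert -er- after the first vowel; stems beginning with m- add the prefix ka-; stems beginning with n- or r- add fa- … -ish around the stem.
So hugigap → hugigapovi.

hugigapovi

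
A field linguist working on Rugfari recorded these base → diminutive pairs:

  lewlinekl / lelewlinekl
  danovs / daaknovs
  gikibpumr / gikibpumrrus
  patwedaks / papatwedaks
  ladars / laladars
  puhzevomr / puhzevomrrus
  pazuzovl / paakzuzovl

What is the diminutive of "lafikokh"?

lalafikokh

ladars and danovs both end in -s yet inflect differently (laladars, daaknovs), so the final letter is not what conditions the rule; the second-to-last letter is.
"lafikokh" has second-to-last letter 'k'. The stems whose second-to-last letter is 'k' (lewlinekl → lelewlinekl, patwedaks → papatwedaks) repeat the first consonant+vowel as a prefix.
The other patterns: stems whose second-to-last letter is 'm' double the final consonant and add -us; stems whose second-to-last letter is 'v' insert -ak- after the first vowel.
So lafikokh → lalafikokh.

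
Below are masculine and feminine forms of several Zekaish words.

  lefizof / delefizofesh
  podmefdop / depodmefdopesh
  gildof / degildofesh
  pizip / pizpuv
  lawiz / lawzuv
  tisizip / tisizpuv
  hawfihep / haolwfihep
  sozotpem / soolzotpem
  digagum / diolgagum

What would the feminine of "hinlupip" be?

podmefdop and pizip both end in -p yet inflect differently (depodmefdopesh, pizpuv), so the final letter is not what conditions the rule; the last vowel is.
"hinlupip" has last vowel 'i'. The stems whose last vowel is 'i' (pizip → pizpuv, lawiz → lawzuv, tisizip → tisizpuv) delete the last vowel and add -uv.
The other patterns: stems whose last vowel is 'o' add de- … -esh around the stem; stems whose last vowel is 'e' or 'u' insert -ol- after the first vowel.
So hinlupip → hinluppuv.

hinluppuv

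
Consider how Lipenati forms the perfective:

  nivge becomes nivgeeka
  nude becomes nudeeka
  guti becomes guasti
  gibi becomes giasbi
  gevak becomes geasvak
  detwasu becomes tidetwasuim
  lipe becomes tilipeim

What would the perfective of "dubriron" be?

nivge and lipe both end in -e yet inflect differently (nivgeeka, tilipeim), so the final letter is not what conditions the rule; the first letter is.
"dubriron" begins with d-. The one such stem in the data (detwasu → tidetwasuim) adds ti- … -im around the stem, so the same rule applies.
The other patterns: stems beginning with n- add -eka; stems beginning with g- insert -as- after the first vowel.
So dubriron → tidubrironim.

tidubrironim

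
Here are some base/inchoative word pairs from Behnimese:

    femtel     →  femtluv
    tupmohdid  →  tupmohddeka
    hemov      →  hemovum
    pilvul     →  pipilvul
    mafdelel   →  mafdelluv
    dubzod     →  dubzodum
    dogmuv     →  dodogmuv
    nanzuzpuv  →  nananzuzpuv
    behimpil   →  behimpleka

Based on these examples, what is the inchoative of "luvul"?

luluvul

hemov and dogmuv both end in -v yet inflect differently (hemovum, dodogmuv), so the final letter is not what conditions the rule; the last vowel is.
"luvul" has last vowel 'u'. The stems whose last vowel is 'u' (dogmuv → dodogmuv, nanzuzpuv → nananzuzpuv, pilvul → pipilvul) repeat the first consonant+vowel as a prefix.
The other patterns: stems whose last vowel is 'o' add -um; stems whose last vowel is 'i' delete the last vowel and add -eka; stems whose last vowel is 'e' delete the last vowel and add -uv.
So luvul → luluvul.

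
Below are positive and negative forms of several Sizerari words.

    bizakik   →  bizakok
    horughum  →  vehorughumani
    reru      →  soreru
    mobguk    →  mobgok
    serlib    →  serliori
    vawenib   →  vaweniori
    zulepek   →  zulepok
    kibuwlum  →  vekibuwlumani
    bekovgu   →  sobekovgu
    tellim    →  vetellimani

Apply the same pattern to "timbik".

timbok

bizakik and serlib both have last vowel 'i' yet inflect differently (bizakok, serliori), so the last vowel is not what conditions the rule; the final letter is.
"timbik" ends in -k. The stems ending in -k (mobguk → mobgok, zulepek → zulepok, bizakik → bizakok) change the last vowel to 'o'.
The other patterns: stems ending in -b drop the final letter and add -ori; stems ending in -m add ve- … -ani around the stem; stems ending in -u add the prefix so-.
So timbik → timbok.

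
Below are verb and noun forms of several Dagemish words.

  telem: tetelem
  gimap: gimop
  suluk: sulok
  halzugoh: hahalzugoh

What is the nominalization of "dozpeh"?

"dozpeh" ends in -h. The one such stem in the data (halzugoh → hahalzugoh) repeats the first consonant+vowel as a prefix (as does telem), so the same rule applies.
So dozpeh → dodozpeh.

dodozpeh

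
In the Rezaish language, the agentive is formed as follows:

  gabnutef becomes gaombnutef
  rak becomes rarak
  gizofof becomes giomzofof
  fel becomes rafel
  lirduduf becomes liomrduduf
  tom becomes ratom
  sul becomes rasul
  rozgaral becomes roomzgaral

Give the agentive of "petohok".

peomtohok

"petohok" has 3 vowels. The stems with 3 vowels (gizofof → giomzofof, lirduduf → liomrduduf, gabnutef → gaombnutef) insert -om- after the first vowel.
The other pattern: stems with 1 vowel add the prefix ra-.
So petohok → peomtohok.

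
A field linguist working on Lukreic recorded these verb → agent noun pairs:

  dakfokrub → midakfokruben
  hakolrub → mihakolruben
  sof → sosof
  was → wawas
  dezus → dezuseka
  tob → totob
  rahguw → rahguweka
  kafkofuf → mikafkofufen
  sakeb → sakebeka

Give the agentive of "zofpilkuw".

mizofpilkuwen

was and dezus both end in -s yet inflect differently (wawas, dezuseka), so the final letter is not what conditions the rule; the number of vowels is.
"zofpilkuw" has 3 vowels. The stems with 3 vowels (hakolrub → mihakolruben, dakfokrub → midakfokruben, kafkofuf → mikafkofufen) add mi- … -en around the stem.
The other patterns: stems with 1 vowel repeat the first consonant+vowel as a prefix; stems with 2 vowels add -eka.
So zofpilkuw → mizofpilkuwen.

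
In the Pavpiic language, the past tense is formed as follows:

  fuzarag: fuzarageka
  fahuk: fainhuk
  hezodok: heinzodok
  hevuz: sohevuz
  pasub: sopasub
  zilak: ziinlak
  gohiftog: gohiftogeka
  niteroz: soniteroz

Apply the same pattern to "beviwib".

gohiftog and niteroz both have last vowel 'o' yet inflect differently (gohiftogeka, soniteroz), so the last vowel is not what conditions the rule; the final letter is.
"beviwib" ends in -b. The one such stem in the data (pasub → sopasub) adds the prefix so-, so the same rule applies.
The other patterns: stems ending in -g add -eka; stems ending in -k insert -in- after the first vowel.
So beviwib → sobeviwib.

sobeviwib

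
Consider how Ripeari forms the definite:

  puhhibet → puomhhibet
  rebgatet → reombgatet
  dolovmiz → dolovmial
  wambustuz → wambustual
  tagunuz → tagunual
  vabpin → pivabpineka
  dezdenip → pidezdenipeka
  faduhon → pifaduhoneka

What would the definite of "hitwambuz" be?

"hitwambuz" ends in -z. The stems ending in -z (dolovmiz → dolovmial, wambustuz → wambustual, tagunuz → tagunual) drop the final letter and add -al.
The other patterns: stems ending in -t insert -om- after the first vowel; stems ending in -n or -p add pi- … -eka around the stem.
So hitwambuz → hitwambual.

hitwambual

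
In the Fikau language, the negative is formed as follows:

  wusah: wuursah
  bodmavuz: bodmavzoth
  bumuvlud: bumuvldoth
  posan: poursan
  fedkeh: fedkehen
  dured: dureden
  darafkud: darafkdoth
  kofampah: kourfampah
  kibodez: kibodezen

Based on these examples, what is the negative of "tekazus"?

fedkeh and kofampah both end in -h yet inflect differently (fedkehen, kourfampah), so the final letter is not what conditions the rule; the last vowel is.
"tekazus" has last vowel 'u'. The stems whose last vowel is 'u' (bodmavuz → bodmavzoth, bumuvlud → bumuvldoth, darafkud → darafkdoth) delete the last vowel and add -oth.
The other patterns: stems whose last vowel is 'e' add -en; stems whose last vowel is 'a' insert -ur- after the first vowel.
So tekazus → tekazsoth.

tekazsoth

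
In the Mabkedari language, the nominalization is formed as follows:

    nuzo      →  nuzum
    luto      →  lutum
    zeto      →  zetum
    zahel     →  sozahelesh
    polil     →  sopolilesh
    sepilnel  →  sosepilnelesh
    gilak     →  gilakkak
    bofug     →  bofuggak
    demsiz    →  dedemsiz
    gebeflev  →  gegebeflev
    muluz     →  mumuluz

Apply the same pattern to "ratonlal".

soratonlalesh

polil and demsiz both have last vowel 'i' yet inflect differently (sopolilesh, dedemsiz), so the last vowel is not what conditions the rule; the final letter is.
"ratonlal" ends in -l. The stems ending in -l (zahel → sozahelesh, polil → sopolilesh, sepilnel → sosepilnelesh) add so- … -esh around the stem.
The other patterns: stems ending in -o drop the final letter and add -um; stems ending in -g or -k double the final consonant and add -ak; stems ending in -v or -z repeat the first consonant+vowel as a prefix.
So ratonlal → soratonlalesh.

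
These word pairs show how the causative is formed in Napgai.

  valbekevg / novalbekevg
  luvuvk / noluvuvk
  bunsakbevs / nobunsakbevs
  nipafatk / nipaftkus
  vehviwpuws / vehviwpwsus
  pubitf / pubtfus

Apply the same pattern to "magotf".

magtfus

luvuvk and nipafatk both end in -k yet inflect differently (noluvuvk, nipaftkus), so the final letter is not what conditions the rule; the second-to-last letter is.
"magotf" has second-to-last letter 't'. The stems whose second-to-last letter is 't' (nipafatk → nipaftkus, pubitf → pubtfus) delete the last vowel and add -us.
The other pattern: stems whose second-to-last letter is 'v' add the prefix no-.
So magotf → magtfus.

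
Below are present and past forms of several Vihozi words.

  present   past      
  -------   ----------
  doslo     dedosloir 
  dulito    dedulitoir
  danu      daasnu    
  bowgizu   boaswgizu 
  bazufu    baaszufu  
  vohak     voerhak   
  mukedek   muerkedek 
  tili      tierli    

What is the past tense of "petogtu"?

peastogtu

doslo and danu both begin with d- yet inflect differently (dedosloir, daasnu), so the first letter is not what conditions the rule; the final letter is.
"petogtu" ends in -u. The stems ending in -u (danu → daasnu, bowgizu → boaswgizu, bazufu → baaszufu) insert -as- after the first vowel.
The other patterns: stems ending in -o add de- … -ir around the stem; stems ending in -i or -k insert -er- after the first vowel.
So petogtu → peastogtu.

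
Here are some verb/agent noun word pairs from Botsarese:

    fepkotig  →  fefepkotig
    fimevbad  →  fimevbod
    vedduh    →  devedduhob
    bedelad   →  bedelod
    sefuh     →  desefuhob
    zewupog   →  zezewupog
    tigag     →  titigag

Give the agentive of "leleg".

leleleg

tigag and bedelad both have last vowel 'a' yet inflect differently (titigag, bedelod), so the last vowel is not what conditions the rule; the final letter is.
"leleg" ends in -g. The stems ending in -g (zewupog → zezewupog, tigag → titigag, fepkotig → fefepkotig) repeat the first consonant+vowel as a prefix.
So leleg → leleleg.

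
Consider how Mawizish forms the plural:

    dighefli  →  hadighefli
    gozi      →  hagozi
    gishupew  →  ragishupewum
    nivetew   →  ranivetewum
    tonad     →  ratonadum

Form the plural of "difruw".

gozi and gishupew both begin with g- yet inflect differently (hagozi, ragishupewum), so the first letter is not what conditions the rule; the final letter is.
"difruw" ends in -w. The stems ending in -w (gishupew → ragishupewum, nivetew → ranivetewum) add ra- … -um around the stem.
So difruw → radifruwum.

radifruwum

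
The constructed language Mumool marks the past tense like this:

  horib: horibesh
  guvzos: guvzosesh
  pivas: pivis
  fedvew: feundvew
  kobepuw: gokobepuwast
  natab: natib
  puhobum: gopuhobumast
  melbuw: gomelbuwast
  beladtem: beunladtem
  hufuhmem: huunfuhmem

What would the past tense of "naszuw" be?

gonaszuwast

puhobum and beladtem both end in -m yet inflect differently (gopuhobumast, beunladtem), so the final letter is not what conditions the rule; the last vowel is.
"naszuw" has last vowel 'u'. The stems whose last vowel is 'u' (melbuw → gomelbuwast, kobepuw → gokobepuwast, puhobum → gopuhobumast) add go- … -ast around the stem.
So naszuw → gonaszuwast.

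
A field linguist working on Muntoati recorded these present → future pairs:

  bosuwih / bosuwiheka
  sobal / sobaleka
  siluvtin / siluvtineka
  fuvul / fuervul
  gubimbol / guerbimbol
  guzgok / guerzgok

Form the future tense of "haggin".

"haggin" has last vowel 'i'. The stems whose last vowel is 'i' (bosuwih → bosuwiheka, siluvtin → siluvtineka) add -eka.
The other pattern: stems whose last vowel is 'o' or 'u' insert -er- after the first vowel.
So haggin → haggineka.

haggineka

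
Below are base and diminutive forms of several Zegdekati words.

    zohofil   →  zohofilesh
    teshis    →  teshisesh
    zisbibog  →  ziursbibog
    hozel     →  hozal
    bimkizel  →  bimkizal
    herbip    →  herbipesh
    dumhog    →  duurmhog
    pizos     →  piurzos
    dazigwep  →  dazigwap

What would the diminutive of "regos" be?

hozel and zohofil both end in -l yet inflect differently (hozal, zohofilesh), so the final letter is not what conditions the rule; the last vowel is.
"regos" has last vowel 'o'. The stems whose last vowel is 'o' (zisbibog → ziursbibog, pizos → piurzos, dumhog → duurmhog) insert -ur- after the first vowel.
So regos → reurgos.

reurgos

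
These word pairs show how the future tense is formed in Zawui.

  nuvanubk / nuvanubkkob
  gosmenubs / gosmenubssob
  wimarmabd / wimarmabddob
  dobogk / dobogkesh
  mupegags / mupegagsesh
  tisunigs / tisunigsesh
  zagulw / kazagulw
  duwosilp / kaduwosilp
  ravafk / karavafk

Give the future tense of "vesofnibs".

vesofnibssob

"vesofnibs" has second-to-last letter 'b'. The stems whose second-to-last letter is 'b' (nuvanubk → nuvanubkkob, gosmenubs → gosmenubssob, wimarmabd → wimarmabddob) double the final consonant and add -ob.
So vesofnibs → vesofnibssob.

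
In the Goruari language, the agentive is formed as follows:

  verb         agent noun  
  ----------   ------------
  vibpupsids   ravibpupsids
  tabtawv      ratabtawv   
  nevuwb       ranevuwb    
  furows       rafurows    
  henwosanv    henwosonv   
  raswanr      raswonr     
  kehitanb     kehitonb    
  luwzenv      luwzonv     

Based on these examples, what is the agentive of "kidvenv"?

kidvonv

kehitanb and nevuwb both end in -b yet inflect differently (kehitonb, ranevuwb), so the final letter is not what conditions the rule; the second-to-last letter is.
"kidvenv" has second-to-last letter 'n'. The stems whose second-to-last letter is 'n' (kehitanb → kehitonb, henwosanv → henwosonv, luwzenv → luwzonv) change the last vowel to 'o'.
So kidvenv → kidvonv.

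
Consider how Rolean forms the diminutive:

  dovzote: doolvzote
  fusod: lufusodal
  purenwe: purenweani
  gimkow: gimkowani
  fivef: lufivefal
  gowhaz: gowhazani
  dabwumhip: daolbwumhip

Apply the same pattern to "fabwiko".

"fabwiko" begins with f-. The stems beginning with f- (fivef → lufivefal, fusod → lufusodal) add lu- … -al around the stem.
The other patterns: stems beginning with d- insert -ol- after the first vowel; stems beginning with g- or p- add -ani.
So fabwiko → lufabwikoal.

lufabwikoal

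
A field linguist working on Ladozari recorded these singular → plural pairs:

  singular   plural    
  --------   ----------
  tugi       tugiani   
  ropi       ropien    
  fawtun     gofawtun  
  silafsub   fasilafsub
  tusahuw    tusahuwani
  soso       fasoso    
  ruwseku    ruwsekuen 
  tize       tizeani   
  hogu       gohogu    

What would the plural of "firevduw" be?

gofirevduw

"firevduw" begins with f-. The one such stem in the data (fawtun → gofawtun) adds the prefix go-, so the same rule applies.
So firevduw → gofirevduw.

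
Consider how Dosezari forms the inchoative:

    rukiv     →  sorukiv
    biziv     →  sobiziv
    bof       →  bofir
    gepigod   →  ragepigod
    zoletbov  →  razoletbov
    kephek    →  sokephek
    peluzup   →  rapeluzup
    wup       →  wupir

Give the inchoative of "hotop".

"hotop" has 2 vowels. The stems with 2 vowels (biziv → sobiziv, rukiv → sorukiv, kephek → sokephek) add the prefix so-.
The other patterns: stems with 1 vowel add -ir; stems with 3 vowels add the prefix ra-.
So hotop → sohotop.

sohotop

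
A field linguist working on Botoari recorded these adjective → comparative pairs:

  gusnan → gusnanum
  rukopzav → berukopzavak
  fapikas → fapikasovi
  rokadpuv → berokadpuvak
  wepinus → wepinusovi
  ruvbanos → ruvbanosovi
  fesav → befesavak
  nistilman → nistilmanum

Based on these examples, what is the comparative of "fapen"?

fapikas and fesav both have last vowel 'a' yet inflect differently (fapikasovi, befesavak), so the last vowel is not what conditions the rule; the final letter is.
"fapen" ends in -n. The stems ending in -n (gusnan → gusnanum, nistilman → nistilmanum) add -um.
So fapen → fapenum.

fapenum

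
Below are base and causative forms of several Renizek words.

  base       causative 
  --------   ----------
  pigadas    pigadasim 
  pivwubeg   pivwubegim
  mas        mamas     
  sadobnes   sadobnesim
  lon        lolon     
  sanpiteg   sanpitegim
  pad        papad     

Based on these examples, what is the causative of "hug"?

huhug

mas and pigadas both end in -s yet inflect differently (mamas, pigadasim), so the final letter is not what conditions the rule; the number of vowels is.
"hug" has 1 vowel. The stems with 1 vowel (mas → mamas, lon → lolon, pad → papad) repeat the first consonant+vowel as a prefix.
The other pattern: stems with 3 vowels add -im.
So hug → huhug.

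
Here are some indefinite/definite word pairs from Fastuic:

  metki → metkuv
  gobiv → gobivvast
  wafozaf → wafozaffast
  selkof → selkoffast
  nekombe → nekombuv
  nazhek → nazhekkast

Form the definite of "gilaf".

gilaffast

"gilaf" ends in a consonant. The stems ending in a consonant (nazhek → nazhekkast, gobiv → gobivvast, selkof → selkoffast) double the final consonant and add -ast.
The other pattern: stems ending in a vowel drop the final letter and add -uv.
So gilaf → gilaffast.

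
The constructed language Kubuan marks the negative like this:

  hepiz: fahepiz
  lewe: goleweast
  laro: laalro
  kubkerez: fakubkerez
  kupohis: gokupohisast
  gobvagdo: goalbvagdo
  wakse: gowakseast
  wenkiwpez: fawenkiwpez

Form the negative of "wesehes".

kubkerez and wakse both have last vowel 'e' yet inflect differently (fakubkerez, gowakseast), so the last vowel is not what conditions the rule; the final letter is.
"wesehes" ends in -s. The one such stem in the data (kupohis → gokupohisast) adds go- … -ast around the stem, so the same rule applies.
The other patterns: stems ending in -z add the prefix fa-; stems ending in -o insert -al- after the first vowel.
So wesehes → gowesehesast.

gowesehesast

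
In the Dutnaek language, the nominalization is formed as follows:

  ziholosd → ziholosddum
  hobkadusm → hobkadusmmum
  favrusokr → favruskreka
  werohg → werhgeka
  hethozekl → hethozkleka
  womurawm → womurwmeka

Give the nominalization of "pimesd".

pimesddum

hobkadusm and womurawm both end in -m yet inflect differently (hobkadusmmum, womurwmeka), so the final letter is not what conditions the rule; the second-to-last letter is.
"pimesd" has second-to-last letter 's'. The stems whose second-to-last letter is 's' (ziholosd → ziholosddum, hobkadusm → hobkadusmmum) double the final consonant and add -um.
The other pattern: stems whose second-to-last letter is 'h', 'k' or 'w' delete the last vowel and add -eka.
So pimesd → pimesddum.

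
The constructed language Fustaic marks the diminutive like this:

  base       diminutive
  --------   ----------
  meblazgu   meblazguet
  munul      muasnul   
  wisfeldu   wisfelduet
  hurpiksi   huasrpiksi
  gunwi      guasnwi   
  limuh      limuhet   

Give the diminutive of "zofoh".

munul and meblazgu both have last vowel 'u' yet inflect differently (muasnul, meblazguet), so the last vowel is not what conditions the rule; the final letter is.
"zofoh" ends in -h. The one such stem in the data (limuh → limuhet) adds -et, so the same rule applies.
So zofoh → zofohet.

zofohet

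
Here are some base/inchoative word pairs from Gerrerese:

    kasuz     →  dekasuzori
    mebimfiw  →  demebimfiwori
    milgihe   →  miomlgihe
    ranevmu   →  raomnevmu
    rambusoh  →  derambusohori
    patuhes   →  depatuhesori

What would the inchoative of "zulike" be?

"zulike" ends in a vowel. The stems ending in a vowel (ranevmu → raomnevmu, milgihe → miomlgihe) insert -om- after the first vowel.
So zulike → zuomlike.

zuomlike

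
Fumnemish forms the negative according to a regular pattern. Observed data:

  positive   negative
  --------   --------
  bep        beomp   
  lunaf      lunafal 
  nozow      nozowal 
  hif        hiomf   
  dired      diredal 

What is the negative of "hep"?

heomp

hif and lunaf both end in -f yet inflect differently (hiomf, lunafal), so the final letter is not what conditions the rule; the number of vowels is.
"hep" has 1 vowel. The stems with 1 vowel (bep → beomp, hif → hiomf) insert -om- after the first vowel.
So hep → heomp.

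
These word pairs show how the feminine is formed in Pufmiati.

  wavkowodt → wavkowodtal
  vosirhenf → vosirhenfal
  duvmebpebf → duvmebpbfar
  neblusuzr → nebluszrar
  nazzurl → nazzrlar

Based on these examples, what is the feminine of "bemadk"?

vosirhenf and duvmebpebf both end in -f yet inflect differently (vosirhenfal, duvmebpbfar), so the final letter is not what conditions the rule; the second-to-last letter is.
"bemadk" has second-to-last letter 'd'. The one such stem in the data (wavkowodt → wavkowodtal) adds -al, so the same rule applies.
So bemadk → bemadkal.

bemadkal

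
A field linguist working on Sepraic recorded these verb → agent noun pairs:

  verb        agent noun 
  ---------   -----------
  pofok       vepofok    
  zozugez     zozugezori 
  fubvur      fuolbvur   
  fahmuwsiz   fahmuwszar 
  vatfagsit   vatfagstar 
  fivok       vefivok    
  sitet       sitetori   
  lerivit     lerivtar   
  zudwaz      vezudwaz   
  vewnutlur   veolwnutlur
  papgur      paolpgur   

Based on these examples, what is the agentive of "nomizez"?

sitet and vatfagsit both end in -t yet inflect differently (sitetori, vatfagstar), so the final letter is not what conditions the rule; the last vowel is.
"nomizez" has last vowel 'e'. The stems whose last vowel is 'e' (sitet → sitetori, zozugez → zozugezori) add -ori.
So nomizez → nomizezori.

nomizezori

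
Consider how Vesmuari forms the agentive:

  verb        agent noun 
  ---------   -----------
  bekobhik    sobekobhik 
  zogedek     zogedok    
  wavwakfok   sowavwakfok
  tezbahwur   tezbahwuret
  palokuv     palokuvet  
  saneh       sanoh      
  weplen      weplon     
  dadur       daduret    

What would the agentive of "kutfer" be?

zogedek and bekobhik both end in -k yet inflect differently (zogedok, sobekobhik), so the final letter is not what conditions the rule; the last vowel is.
"kutfer" has last vowel 'e'. The stems whose last vowel is 'e' (saneh → sanoh, zogedek → zogedok, weplen → weplon) change the last vowel to 'o'.
The other patterns: stems whose last vowel is 'u' add -et; stems whose last vowel is 'i' or 'o' add the prefix so-.
So kutfer → kutfor.

kutfor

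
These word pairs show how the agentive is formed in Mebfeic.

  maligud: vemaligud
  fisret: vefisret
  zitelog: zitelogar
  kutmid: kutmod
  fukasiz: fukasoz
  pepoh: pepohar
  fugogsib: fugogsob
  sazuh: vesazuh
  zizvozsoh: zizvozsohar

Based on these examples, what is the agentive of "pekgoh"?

"pekgoh" has last vowel 'o'. The stems whose last vowel is 'o' (pepoh → pepohar, zitelog → zitelogar, zizvozsoh → zizvozsohar) add -ar.
So pekgoh → pekgohar.

pekgohar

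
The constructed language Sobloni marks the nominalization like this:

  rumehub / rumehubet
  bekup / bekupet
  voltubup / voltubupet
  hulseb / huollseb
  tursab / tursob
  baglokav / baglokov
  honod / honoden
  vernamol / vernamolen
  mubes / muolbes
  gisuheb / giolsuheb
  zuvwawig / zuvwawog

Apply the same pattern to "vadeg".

vaoldeg

rumehub and tursab both end in -b yet inflect differently (rumehubet, tursob), so the final letter is not what conditions the rule; the last vowel is.
"vadeg" has last vowel 'e'. The stems whose last vowel is 'e' (gisuheb → giolsuheb, hulseb → huollseb, mubes → muolbes) insert -ol- after the first vowel.
The other patterns: stems whose last vowel is 'u' add -et; stems whose last vowel is 'a' or 'i' change the last vowel to 'o'; stems whose last vowel is 'o' add -en.
So vadeg → vaoldeg.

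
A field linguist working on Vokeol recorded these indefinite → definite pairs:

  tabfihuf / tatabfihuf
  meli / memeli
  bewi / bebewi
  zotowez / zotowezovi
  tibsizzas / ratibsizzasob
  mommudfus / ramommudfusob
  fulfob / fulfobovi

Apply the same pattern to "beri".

beberi

"beri" ends in -i. The stems ending in -i (bewi → bebewi, meli → memeli) repeat the first consonant+vowel as a prefix.
The other patterns: stems ending in -s add ra- … -ob around the stem; stems ending in -b or -z add -ovi.
So beri → beberi.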